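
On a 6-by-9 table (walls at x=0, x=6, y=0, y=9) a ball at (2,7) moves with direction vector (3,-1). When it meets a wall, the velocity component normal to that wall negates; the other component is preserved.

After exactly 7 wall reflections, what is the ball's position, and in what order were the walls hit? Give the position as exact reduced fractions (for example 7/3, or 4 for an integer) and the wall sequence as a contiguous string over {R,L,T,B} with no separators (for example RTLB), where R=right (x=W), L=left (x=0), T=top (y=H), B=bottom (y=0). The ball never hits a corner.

1. t=4/3 → R at (6,17/3); v=(-3,-1)
2. t=2 → L at (0,11/3); v=(3,-1)
3. t=2 → R at (6,5/3); v=(-3,-1)
4. t=5/3 → B at (1,0); v=(-3,1)
5. t=1/3 → L at (0,1/3); v=(3,1)
6. t=2 → R at (6,7/3); v=(-3,1)
7. t=2 → L at (0,13/3); v=(3,1)

Final position: (0,13/3)
Wall sequence: RLRBLRL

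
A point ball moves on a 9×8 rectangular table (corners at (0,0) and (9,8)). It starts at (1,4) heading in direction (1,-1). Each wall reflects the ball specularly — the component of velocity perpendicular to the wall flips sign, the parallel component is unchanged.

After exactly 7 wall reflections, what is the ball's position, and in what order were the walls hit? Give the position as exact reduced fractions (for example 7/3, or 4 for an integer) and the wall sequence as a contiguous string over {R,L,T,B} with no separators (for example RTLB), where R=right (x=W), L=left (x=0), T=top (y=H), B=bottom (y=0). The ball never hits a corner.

1. t=4 → B at (5,0); v=(1,1)
2. t=4 → R at (9,4); v=(-1,1)
3. t=4 → T at (5,8); v=(-1,-1)
4. t=5 → L at (0,3); v=(1,-1)
5. t=3 → B at (3,0); v=(1,1)
6. t=6 → R at (9,6); v=(-1,1)
7. t=2 → T at (7,8); v=(-1,-1)

Final position: (7,8)
Wall sequence: BRTLBRT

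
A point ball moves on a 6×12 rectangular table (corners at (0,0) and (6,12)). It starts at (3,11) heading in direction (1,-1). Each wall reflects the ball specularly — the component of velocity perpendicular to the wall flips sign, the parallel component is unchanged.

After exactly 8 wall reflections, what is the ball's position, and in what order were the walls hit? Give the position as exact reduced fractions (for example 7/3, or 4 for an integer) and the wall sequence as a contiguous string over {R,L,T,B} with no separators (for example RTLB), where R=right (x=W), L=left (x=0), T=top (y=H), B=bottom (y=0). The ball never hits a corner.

1. t=3 → R at (6,8); v=(-1,-1)
2. t=6 → L at (0,2); v=(1,-1)
3. t=2 → B at (2,0); v=(1,1)
4. t=4 → R at (6,4); v=(-1,1)
5. t=6 → L at (0,10); v=(1,1)
6. t=2 → T at (2,12); v=(1,-1)
7. t=4 → R at (6,8); v=(-1,-1)
8. t=6 → L at (0,2); v=(1,-1)

Final position: (0,2)
Wall sequence: RLBRLTRL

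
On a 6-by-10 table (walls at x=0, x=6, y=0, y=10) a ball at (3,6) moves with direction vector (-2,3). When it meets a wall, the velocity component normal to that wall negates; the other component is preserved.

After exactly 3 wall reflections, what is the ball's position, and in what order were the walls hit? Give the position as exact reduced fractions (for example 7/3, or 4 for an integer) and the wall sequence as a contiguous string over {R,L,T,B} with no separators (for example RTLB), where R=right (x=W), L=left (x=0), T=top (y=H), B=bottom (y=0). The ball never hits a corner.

Final position: (6,1/2)
Wall sequence: TLR

1. t=4/3 → T at (1/3,10); v=(-2,-3)
2. t=1/6 → L at (0,19/2); v=(2,-3)
3. t=3 → R at (6,1/2); v=(-2,-3)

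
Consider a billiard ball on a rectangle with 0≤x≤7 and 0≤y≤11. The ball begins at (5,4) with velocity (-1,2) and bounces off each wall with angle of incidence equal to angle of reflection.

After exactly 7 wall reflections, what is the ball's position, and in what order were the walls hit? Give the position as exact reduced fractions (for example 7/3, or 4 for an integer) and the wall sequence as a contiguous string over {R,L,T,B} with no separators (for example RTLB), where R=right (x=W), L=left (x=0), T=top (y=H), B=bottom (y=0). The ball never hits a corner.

1. t=7/2 → T at (3/2,11); v=(-1,-2)
2. t=3/2 → L at (0,8); v=(1,-2)
3. t=4 → B at (4,0); v=(1,2)
4. t=3 → R at (7,6); v=(-1,2)
5. t=5/2 → T at (9/2,11); v=(-1,-2)
6. t=9/2 → L at (0,2); v=(1,-2)
7. t=1 → B at (1,0); v=(1,2)

Final position: (1,0)
Wall sequence: TLBRTLB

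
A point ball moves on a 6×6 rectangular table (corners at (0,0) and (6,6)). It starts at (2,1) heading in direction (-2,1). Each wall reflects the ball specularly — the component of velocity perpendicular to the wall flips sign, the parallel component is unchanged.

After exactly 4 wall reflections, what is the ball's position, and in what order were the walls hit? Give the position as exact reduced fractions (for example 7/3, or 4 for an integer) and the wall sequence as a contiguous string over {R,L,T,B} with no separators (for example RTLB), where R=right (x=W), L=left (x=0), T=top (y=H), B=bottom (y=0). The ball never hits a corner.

Final position: (0,4)
Wall sequence: LRTL

1. t=1 → L at (0,2); v=(2,1)
2. t=3 → R at (6,5); v=(-2,1)
3. t=1 → T at (4,6); v=(-2,-1)
4. t=2 → L at (0,4); v=(2,-1)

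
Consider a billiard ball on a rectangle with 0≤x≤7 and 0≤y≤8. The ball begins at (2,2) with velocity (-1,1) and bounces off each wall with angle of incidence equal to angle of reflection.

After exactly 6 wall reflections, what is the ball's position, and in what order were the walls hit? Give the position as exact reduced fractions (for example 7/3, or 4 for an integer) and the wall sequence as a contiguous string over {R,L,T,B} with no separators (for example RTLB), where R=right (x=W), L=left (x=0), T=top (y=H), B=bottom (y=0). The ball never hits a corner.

1. t=2 → L at (0,4); v=(1,1)
2. t=4 → T at (4,8); v=(1,-1)
3. t=3 → R at (7,5); v=(-1,-1)
4. t=5 → B at (2,0); v=(-1,1)
5. t=2 → L at (0,2); v=(1,1)
6. t=6 → T at (6,8); v=(1,-1)

Final position: (6,8)
Wall sequence: LTRBLT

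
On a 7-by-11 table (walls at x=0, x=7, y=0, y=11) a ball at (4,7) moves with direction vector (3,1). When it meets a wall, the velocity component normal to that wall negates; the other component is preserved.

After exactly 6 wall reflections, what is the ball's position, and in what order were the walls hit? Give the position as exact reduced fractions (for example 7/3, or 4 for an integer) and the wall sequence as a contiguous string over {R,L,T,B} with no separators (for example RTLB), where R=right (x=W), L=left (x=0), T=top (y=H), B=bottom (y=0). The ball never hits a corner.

1. t=1 → R at (7,8); v=(-3,1)
2. t=7/3 → L at (0,31/3); v=(3,1)
3. t=2/3 → T at (2,11); v=(3,-1)
4. t=5/3 → R at (7,28/3); v=(-3,-1)
5. t=7/3 → L at (0,7); v=(3,-1)
6. t=7/3 → R at (7,14/3); v=(-3,-1)

Final position: (7,14/3)
Wall sequence: RLTRLR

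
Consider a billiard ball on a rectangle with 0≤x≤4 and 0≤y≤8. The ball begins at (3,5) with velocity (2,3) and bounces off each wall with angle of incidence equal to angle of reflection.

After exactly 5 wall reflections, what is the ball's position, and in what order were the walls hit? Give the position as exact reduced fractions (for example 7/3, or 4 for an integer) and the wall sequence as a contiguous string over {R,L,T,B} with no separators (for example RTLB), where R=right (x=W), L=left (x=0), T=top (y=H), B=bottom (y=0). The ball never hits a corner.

1. t=1/2 → R at (4,13/2); v=(-2,3)
2. t=1/2 → T at (3,8); v=(-2,-3)
3. t=3/2 → L at (0,7/2); v=(2,-3)
4. t=7/6 → B at (7/3,0); v=(2,3)
5. t=5/6 → R at (4,5/2); v=(-2,3)

Final position: (4,5/2)
Wall sequence: RTLBR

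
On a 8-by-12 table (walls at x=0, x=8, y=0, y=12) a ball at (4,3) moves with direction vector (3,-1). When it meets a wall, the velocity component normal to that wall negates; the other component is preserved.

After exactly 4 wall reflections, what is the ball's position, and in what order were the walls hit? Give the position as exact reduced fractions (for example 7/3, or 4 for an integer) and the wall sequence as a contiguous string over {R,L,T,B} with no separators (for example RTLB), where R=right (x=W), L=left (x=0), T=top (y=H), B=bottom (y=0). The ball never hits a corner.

1. t=4/3 → R at (8,5/3); v=(-3,-1)
2. t=5/3 → B at (3,0); v=(-3,1)
3. t=1 → L at (0,1); v=(3,1)
4. t=8/3 → R at (8,11/3); v=(-3,1)

Final position: (8,11/3)
Wall sequence: RBLR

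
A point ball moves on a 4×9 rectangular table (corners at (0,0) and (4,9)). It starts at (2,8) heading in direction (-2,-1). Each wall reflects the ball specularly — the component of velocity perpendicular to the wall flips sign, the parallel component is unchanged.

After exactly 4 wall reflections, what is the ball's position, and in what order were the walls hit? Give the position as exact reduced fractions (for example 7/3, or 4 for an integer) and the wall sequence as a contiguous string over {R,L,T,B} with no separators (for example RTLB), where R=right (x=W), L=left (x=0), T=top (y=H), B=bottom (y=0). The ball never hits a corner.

Final position: (4,1)
Wall sequence: LRLR

1. t=1 → L at (0,7); v=(2,-1)
2. t=2 → R at (4,5); v=(-2,-1)
3. t=2 → L at (0,3); v=(2,-1)
4. t=2 → R at (4,1); v=(-2,-1)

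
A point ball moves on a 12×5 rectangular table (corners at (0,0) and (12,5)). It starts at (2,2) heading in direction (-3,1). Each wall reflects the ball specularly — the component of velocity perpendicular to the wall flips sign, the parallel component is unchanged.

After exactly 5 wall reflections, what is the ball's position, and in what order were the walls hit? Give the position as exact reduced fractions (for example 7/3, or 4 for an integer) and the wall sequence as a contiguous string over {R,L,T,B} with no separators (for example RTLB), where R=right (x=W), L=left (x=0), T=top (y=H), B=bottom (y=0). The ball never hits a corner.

Final position: (0,2/3)
Wall sequence: LTRBL

1. t=2/3 → L at (0,8/3); v=(3,1)
2. t=7/3 → T at (7,5); v=(3,-1)
3. t=5/3 → R at (12,10/3); v=(-3,-1)
4. t=10/3 → B at (2,0); v=(-3,1)
5. t=2/3 → L at (0,2/3); v=(3,1)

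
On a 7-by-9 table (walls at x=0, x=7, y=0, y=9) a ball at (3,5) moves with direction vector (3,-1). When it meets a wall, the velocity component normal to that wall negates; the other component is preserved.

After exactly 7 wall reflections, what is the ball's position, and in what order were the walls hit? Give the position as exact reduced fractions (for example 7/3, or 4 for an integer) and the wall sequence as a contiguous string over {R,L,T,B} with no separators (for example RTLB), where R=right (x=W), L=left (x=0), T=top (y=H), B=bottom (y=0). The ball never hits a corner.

Final position: (0,8)
Wall sequence: RLBRLRL

1. t=4/3 → R at (7,11/3); v=(-3,-1)
2. t=7/3 → L at (0,4/3); v=(3,-1)
3. t=4/3 → B at (4,0); v=(3,1)
4. t=1 → R at (7,1); v=(-3,1)
5. t=7/3 → L at (0,10/3); v=(3,1)
6. t=7/3 → R at (7,17/3); v=(-3,1)
7. t=7/3 → L at (0,8); v=(3,1)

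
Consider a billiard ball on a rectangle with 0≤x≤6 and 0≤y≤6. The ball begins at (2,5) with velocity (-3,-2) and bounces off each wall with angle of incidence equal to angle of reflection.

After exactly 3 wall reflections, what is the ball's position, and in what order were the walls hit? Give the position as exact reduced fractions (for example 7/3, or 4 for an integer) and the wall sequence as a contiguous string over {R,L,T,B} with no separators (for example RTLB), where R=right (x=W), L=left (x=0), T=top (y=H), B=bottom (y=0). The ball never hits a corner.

Final position: (6,1/3)
Wall sequence: LBR

1. t=2/3 → L at (0,11/3); v=(3,-2)
2. t=11/6 → B at (11/2,0); v=(3,2)
3. t=1/6 → R at (6,1/3); v=(-3,2)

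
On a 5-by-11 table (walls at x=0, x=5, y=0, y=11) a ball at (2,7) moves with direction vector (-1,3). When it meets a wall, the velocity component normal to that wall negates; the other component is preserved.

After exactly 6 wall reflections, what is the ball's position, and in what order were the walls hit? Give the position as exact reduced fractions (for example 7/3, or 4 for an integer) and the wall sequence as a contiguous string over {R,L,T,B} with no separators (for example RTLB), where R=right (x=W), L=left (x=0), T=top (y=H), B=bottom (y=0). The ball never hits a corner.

Final position: (0,1)
Wall sequence: TLBRTL

1. t=4/3 → T at (2/3,11); v=(-1,-3)
2. t=2/3 → L at (0,9); v=(1,-3)
3. t=3 → B at (3,0); v=(1,3)
4. t=2 → R at (5,6); v=(-1,3)
5. t=5/3 → T at (10/3,11); v=(-1,-3)
6. t=10/3 → L at (0,1); v=(1,-3)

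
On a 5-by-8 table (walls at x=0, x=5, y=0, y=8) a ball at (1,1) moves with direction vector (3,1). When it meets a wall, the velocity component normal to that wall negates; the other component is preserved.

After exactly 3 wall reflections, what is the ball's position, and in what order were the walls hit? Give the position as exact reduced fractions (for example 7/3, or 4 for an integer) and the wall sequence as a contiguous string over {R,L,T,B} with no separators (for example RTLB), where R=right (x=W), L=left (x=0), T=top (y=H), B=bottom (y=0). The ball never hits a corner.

1. t=4/3 → R at (5,7/3); v=(-3,1)
2. t=5/3 → L at (0,4); v=(3,1)
3. t=5/3 → R at (5,17/3); v=(-3,1)

Final position: (5,17/3)
Wall sequence: RLR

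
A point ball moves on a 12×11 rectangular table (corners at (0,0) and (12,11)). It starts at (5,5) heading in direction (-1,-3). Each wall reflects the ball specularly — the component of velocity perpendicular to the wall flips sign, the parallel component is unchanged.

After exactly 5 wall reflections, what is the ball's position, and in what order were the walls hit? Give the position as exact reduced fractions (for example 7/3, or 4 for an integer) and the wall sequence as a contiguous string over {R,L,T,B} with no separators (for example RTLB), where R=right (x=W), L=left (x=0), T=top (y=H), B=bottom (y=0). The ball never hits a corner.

Final position: (23/3,11)
Wall sequence: BLTBT

1. t=5/3 → B at (10/3,0); v=(-1,3)
2. t=10/3 → L at (0,10); v=(1,3)
3. t=1/3 → T at (1/3,11); v=(1,-3)
4. t=11/3 → B at (4,0); v=(1,3)
5. t=11/3 → T at (23/3,11); v=(1,-3)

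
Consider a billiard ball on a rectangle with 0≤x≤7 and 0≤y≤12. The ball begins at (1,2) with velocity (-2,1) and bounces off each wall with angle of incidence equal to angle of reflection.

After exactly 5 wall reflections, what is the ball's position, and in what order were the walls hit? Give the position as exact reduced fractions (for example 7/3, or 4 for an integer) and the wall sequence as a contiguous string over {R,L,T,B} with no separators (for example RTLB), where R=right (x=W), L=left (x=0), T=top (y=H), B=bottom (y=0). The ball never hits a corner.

1. t=1/2 → L at (0,5/2); v=(2,1)
2. t=7/2 → R at (7,6); v=(-2,1)
3. t=7/2 → L at (0,19/2); v=(2,1)
4. t=5/2 → T at (5,12); v=(2,-1)
5. t=1 → R at (7,11); v=(-2,-1)

Final position: (7,11)
Wall sequence: LRLTR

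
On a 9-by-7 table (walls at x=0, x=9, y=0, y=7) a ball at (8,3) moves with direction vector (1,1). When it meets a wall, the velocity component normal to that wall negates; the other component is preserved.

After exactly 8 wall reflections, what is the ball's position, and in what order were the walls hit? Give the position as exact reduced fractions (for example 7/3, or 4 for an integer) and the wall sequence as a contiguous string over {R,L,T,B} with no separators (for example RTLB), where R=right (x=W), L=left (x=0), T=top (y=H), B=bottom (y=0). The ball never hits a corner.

Final position: (0,3)
Wall sequence: RTLBTRBL

1. t=1 → R at (9,4); v=(-1,1)
2. t=3 → T at (6,7); v=(-1,-1)
3. t=6 → L at (0,1); v=(1,-1)
4. t=1 → B at (1,0); v=(1,1)
5. t=7 → T at (8,7); v=(1,-1)
6. t=1 → R at (9,6); v=(-1,-1)
7. t=6 → B at (3,0); v=(-1,1)
8. t=3 → L at (0,3); v=(1,1)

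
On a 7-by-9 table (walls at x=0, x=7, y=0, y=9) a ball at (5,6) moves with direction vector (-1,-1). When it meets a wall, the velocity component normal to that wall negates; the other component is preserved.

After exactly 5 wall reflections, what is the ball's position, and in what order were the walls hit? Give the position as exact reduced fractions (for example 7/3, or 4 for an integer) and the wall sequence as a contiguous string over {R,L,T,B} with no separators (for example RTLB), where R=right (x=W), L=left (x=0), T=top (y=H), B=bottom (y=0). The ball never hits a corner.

Final position: (0,5)
Wall sequence: LBRTL

1. t=5 → L at (0,1); v=(1,-1)
2. t=1 → B at (1,0); v=(1,1)
3. t=6 → R at (7,6); v=(-1,1)
4. t=3 → T at (4,9); v=(-1,-1)
5. t=4 → L at (0,5); v=(1,-1)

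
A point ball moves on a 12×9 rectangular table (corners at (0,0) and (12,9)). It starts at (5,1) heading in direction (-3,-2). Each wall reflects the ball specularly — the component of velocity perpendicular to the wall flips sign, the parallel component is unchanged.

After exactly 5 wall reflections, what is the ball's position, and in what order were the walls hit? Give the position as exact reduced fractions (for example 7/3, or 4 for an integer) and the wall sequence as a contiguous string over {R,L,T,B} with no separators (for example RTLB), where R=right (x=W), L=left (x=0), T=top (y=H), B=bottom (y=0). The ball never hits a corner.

Final position: (1/2,0)
Wall sequence: BLTRB

1. t=1/2 → B at (7/2,0); v=(-3,2)
2. t=7/6 → L at (0,7/3); v=(3,2)
3. t=10/3 → T at (10,9); v=(3,-2)
4. t=2/3 → R at (12,23/3); v=(-3,-2)
5. t=23/6 → B at (1/2,0); v=(-3,2)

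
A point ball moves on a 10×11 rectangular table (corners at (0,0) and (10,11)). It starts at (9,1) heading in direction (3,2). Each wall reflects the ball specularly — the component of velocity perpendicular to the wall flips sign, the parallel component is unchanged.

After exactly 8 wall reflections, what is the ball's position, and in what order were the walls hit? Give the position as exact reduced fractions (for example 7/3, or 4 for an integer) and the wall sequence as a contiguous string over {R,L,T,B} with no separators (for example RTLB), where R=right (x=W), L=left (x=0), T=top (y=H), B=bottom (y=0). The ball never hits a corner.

1. t=1/3 → R at (10,5/3); v=(-3,2)
2. t=10/3 → L at (0,25/3); v=(3,2)
3. t=4/3 → T at (4,11); v=(3,-2)
4. t=2 → R at (10,7); v=(-3,-2)
5. t=10/3 → L at (0,1/3); v=(3,-2)
6. t=1/6 → B at (1/2,0); v=(3,2)
7. t=19/6 → R at (10,19/3); v=(-3,2)
8. t=7/3 → T at (3,11); v=(-3,-2)

Final position: (3,11)
Wall sequence: RLTRLBRT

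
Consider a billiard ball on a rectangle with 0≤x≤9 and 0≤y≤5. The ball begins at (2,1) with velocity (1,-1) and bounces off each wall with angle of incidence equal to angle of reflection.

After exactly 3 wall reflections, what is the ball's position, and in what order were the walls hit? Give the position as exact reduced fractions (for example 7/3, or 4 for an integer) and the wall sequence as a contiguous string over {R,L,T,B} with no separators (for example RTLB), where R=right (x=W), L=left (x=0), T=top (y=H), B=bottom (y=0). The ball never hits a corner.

1. t=1 → B at (3,0); v=(1,1)
2. t=5 → T at (8,5); v=(1,-1)
3. t=1 → R at (9,4); v=(-1,-1)

Final position: (9,4)
Wall sequence: BTR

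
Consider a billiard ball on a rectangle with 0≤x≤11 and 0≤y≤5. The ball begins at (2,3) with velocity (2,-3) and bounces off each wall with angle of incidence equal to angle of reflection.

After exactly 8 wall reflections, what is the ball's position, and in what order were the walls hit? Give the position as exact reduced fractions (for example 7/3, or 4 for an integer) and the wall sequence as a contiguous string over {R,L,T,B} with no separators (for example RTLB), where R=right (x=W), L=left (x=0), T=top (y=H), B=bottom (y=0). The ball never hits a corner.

1. t=1 → B at (4,0); v=(2,3)
2. t=5/3 → T at (22/3,5); v=(2,-3)
3. t=5/3 → B at (32/3,0); v=(2,3)
4. t=1/6 → R at (11,1/2); v=(-2,3)
5. t=3/2 → T at (8,5); v=(-2,-3)
6. t=5/3 → B at (14/3,0); v=(-2,3)
7. t=5/3 → T at (4/3,5); v=(-2,-3)
8. t=2/3 → L at (0,3); v=(2,-3)

Final position: (0,3)
Wall sequence: BTBRTBTL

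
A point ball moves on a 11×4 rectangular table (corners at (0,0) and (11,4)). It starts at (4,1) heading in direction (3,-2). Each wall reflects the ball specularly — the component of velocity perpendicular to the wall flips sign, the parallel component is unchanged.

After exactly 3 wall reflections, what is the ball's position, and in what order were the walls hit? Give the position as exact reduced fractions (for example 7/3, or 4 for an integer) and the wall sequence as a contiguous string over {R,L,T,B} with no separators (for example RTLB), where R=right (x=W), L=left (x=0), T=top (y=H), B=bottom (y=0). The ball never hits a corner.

1. t=1/2 → B at (11/2,0); v=(3,2)
2. t=11/6 → R at (11,11/3); v=(-3,2)
3. t=1/6 → T at (21/2,4); v=(-3,-2)

Final position: (21/2,4)
Wall sequence: BRT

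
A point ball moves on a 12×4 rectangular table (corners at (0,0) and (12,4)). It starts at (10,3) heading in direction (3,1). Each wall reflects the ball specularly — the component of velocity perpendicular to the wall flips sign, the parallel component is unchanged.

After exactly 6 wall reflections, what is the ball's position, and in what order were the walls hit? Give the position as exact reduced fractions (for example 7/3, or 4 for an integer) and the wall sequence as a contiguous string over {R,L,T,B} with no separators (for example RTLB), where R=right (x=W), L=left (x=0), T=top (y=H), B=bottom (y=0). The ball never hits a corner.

Final position: (11,4)
Wall sequence: RTLBRT

1. t=2/3 → R at (12,11/3); v=(-3,1)
2. t=1/3 → T at (11,4); v=(-3,-1)
3. t=11/3 → L at (0,1/3); v=(3,-1)
4. t=1/3 → B at (1,0); v=(3,1)
5. t=11/3 → R at (12,11/3); v=(-3,1)
6. t=1/3 → T at (11,4); v=(-3,-1)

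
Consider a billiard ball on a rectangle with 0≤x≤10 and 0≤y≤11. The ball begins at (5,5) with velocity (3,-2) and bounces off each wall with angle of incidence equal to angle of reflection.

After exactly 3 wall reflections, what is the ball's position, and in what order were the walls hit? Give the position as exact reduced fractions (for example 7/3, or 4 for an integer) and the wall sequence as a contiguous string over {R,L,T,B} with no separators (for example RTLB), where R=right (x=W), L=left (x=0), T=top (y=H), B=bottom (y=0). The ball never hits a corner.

1. t=5/3 → R at (10,5/3); v=(-3,-2)
2. t=5/6 → B at (15/2,0); v=(-3,2)
3. t=5/2 → L at (0,5); v=(3,2)

Final position: (0,5)
Wall sequence: RBL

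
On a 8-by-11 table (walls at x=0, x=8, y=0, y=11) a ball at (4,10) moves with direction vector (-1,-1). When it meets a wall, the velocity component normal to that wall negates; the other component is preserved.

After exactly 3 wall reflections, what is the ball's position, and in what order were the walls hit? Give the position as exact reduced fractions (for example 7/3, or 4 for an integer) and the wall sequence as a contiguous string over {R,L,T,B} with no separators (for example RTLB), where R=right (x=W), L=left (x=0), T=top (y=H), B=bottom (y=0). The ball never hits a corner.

Final position: (8,2)
Wall sequence: LBR

1. t=4 → L at (0,6); v=(1,-1)
2. t=6 → B at (6,0); v=(1,1)
3. t=2 → R at (8,2); v=(-1,1)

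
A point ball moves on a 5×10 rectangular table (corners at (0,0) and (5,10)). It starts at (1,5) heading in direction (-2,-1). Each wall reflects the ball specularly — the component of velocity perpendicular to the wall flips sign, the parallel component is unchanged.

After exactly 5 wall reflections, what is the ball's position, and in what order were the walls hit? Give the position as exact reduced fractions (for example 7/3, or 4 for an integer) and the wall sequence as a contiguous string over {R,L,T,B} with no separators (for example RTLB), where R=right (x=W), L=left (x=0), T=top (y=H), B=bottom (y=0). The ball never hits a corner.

1. t=1/2 → L at (0,9/2); v=(2,-1)
2. t=5/2 → R at (5,2); v=(-2,-1)
3. t=2 → B at (1,0); v=(-2,1)
4. t=1/2 → L at (0,1/2); v=(2,1)
5. t=5/2 → R at (5,3); v=(-2,1)

Final position: (5,3)
Wall sequence: LRBLR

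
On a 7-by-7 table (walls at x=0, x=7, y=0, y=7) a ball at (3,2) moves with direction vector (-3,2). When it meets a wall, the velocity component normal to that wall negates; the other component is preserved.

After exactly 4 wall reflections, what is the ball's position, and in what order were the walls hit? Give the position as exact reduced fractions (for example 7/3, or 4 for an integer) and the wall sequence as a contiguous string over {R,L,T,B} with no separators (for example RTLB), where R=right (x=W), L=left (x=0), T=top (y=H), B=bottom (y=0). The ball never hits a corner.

1. t=1 → L at (0,4); v=(3,2)
2. t=3/2 → T at (9/2,7); v=(3,-2)
3. t=5/6 → R at (7,16/3); v=(-3,-2)
4. t=7/3 → L at (0,2/3); v=(3,-2)

Final position: (0,2/3)
Wall sequence: LTRL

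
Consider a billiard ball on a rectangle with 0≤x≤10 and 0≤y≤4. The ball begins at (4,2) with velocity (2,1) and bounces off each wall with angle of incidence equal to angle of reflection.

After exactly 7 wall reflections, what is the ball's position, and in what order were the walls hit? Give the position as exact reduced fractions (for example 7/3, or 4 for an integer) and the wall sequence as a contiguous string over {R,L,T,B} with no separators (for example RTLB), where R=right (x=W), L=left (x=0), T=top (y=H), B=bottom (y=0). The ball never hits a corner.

1. t=2 → T at (8,4); v=(2,-1)
2. t=1 → R at (10,3); v=(-2,-1)
3. t=3 → B at (4,0); v=(-2,1)
4. t=2 → L at (0,2); v=(2,1)
5. t=2 → T at (4,4); v=(2,-1)
6. t=3 → R at (10,1); v=(-2,-1)
7. t=1 → B at (8,0); v=(-2,1)

Final position: (8,0)
Wall sequence: TRBLTRB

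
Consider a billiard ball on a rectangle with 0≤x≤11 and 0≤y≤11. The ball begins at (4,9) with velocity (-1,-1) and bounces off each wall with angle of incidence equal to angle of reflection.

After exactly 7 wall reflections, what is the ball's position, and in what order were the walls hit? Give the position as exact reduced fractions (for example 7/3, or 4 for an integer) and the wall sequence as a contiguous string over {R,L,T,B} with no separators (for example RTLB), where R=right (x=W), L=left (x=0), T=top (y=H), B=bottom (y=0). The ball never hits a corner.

1. t=4 → L at (0,5); v=(1,-1)
2. t=5 → B at (5,0); v=(1,1)
3. t=6 → R at (11,6); v=(-1,1)
4. t=5 → T at (6,11); v=(-1,-1)
5. t=6 → L at (0,5); v=(1,-1)
6. t=5 → B at (5,0); v=(1,1)
7. t=6 → R at (11,6); v=(-1,1)

Final position: (11,6)
Wall sequence: LBRTLBR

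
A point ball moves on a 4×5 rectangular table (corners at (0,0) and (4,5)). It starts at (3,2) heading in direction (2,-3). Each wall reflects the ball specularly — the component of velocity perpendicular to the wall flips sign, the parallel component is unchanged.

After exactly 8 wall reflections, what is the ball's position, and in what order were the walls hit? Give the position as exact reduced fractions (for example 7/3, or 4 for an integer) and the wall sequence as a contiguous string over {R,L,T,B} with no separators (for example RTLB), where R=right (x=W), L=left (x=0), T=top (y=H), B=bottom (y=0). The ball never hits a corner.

Final position: (0,5/2)
Wall sequence: RBTLBRTL

1. t=1/2 → R at (4,1/2); v=(-2,-3)
2. t=1/6 → B at (11/3,0); v=(-2,3)
3. t=5/3 → T at (1/3,5); v=(-2,-3)
4. t=1/6 → L at (0,9/2); v=(2,-3)
5. t=3/2 → B at (3,0); v=(2,3)
6. t=1/2 → R at (4,3/2); v=(-2,3)
7. t=7/6 → T at (5/3,5); v=(-2,-3)
8. t=5/6 → L at (0,5/2); v=(2,-3)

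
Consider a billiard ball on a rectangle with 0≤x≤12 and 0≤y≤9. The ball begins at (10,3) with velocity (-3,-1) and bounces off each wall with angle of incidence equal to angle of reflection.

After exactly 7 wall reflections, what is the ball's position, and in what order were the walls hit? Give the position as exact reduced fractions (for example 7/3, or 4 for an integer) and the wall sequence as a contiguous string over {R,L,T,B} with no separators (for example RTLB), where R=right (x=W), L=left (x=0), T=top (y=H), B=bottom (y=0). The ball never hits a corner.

1. t=3 → B at (1,0); v=(-3,1)
2. t=1/3 → L at (0,1/3); v=(3,1)
3. t=4 → R at (12,13/3); v=(-3,1)
4. t=4 → L at (0,25/3); v=(3,1)
5. t=2/3 → T at (2,9); v=(3,-1)
6. t=10/3 → R at (12,17/3); v=(-3,-1)
7. t=4 → L at (0,5/3); v=(3,-1)

Final position: (0,5/3)
Wall sequence: BLRLTRL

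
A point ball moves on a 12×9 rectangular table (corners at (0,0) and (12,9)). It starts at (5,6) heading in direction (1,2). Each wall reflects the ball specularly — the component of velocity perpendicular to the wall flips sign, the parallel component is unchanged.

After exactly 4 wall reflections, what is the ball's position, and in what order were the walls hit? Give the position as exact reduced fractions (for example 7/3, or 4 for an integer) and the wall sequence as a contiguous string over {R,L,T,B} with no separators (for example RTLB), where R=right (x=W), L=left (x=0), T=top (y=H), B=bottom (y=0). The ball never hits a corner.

1. t=3/2 → T at (13/2,9); v=(1,-2)
2. t=9/2 → B at (11,0); v=(1,2)
3. t=1 → R at (12,2); v=(-1,2)
4. t=7/2 → T at (17/2,9); v=(-1,-2)

Final position: (17/2,9)
Wall sequence: TBRT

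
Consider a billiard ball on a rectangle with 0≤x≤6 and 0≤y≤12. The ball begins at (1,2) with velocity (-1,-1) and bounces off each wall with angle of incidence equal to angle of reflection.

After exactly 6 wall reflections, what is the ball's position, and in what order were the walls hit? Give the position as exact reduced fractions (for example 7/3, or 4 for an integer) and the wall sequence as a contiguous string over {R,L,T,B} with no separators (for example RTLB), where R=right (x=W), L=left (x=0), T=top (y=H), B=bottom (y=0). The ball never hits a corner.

1. t=1 → L at (0,1); v=(1,-1)
2. t=1 → B at (1,0); v=(1,1)
3. t=5 → R at (6,5); v=(-1,1)
4. t=6 → L at (0,11); v=(1,1)
5. t=1 → T at (1,12); v=(1,-1)
6. t=5 → R at (6,7); v=(-1,-1)

Final position: (6,7)
Wall sequence: LBRLTR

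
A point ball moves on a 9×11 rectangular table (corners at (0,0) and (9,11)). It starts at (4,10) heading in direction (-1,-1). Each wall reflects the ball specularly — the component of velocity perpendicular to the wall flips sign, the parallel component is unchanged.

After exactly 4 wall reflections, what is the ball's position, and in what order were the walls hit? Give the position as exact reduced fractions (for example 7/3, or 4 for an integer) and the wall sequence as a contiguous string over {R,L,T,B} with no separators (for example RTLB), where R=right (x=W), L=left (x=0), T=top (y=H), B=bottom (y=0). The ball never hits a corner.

1. t=4 → L at (0,6); v=(1,-1)
2. t=6 → B at (6,0); v=(1,1)
3. t=3 → R at (9,3); v=(-1,1)
4. t=8 → T at (1,11); v=(-1,-1)

Final position: (1,11)
Wall sequence: LBRT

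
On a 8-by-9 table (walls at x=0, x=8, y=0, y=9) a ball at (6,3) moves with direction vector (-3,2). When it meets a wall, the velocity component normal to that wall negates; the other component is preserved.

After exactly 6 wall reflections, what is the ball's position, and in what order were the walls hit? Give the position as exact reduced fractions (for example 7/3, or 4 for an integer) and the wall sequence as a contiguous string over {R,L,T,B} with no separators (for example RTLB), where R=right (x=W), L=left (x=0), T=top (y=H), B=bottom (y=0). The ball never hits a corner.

1. t=2 → L at (0,7); v=(3,2)
2. t=1 → T at (3,9); v=(3,-2)
3. t=5/3 → R at (8,17/3); v=(-3,-2)
4. t=8/3 → L at (0,1/3); v=(3,-2)
5. t=1/6 → B at (1/2,0); v=(3,2)
6. t=5/2 → R at (8,5); v=(-3,2)

Final position: (8,5)
Wall sequence: LTRLBR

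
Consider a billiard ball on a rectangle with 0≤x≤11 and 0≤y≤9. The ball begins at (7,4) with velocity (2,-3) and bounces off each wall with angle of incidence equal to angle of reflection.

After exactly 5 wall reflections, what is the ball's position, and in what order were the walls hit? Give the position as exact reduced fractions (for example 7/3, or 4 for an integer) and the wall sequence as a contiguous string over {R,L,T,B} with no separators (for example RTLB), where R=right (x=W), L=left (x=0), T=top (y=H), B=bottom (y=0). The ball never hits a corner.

Final position: (0,1/2)
Wall sequence: BRTBL

1. t=4/3 → B at (29/3,0); v=(2,3)
2. t=2/3 → R at (11,2); v=(-2,3)
3. t=7/3 → T at (19/3,9); v=(-2,-3)
4. t=3 → B at (1/3,0); v=(-2,3)
5. t=1/6 → L at (0,1/2); v=(2,3)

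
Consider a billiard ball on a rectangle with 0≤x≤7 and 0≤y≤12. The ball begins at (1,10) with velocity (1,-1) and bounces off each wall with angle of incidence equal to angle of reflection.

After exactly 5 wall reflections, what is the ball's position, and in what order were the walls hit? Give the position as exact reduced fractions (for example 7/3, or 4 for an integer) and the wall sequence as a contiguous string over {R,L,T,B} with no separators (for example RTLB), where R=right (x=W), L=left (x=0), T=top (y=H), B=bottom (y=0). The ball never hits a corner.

1. t=6 → R at (7,4); v=(-1,-1)
2. t=4 → B at (3,0); v=(-1,1)
3. t=3 → L at (0,3); v=(1,1)
4. t=7 → R at (7,10); v=(-1,1)
5. t=2 → T at (5,12); v=(-1,-1)

Final position: (5,12)
Wall sequence: RBLRT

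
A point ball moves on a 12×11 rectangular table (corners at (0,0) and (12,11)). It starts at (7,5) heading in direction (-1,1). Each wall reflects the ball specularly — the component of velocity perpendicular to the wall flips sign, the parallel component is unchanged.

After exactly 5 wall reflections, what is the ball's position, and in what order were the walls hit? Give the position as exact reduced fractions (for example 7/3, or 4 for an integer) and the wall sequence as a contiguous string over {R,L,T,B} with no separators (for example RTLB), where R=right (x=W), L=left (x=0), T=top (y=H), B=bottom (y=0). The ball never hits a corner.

1. t=6 → T at (1,11); v=(-1,-1)
2. t=1 → L at (0,10); v=(1,-1)
3. t=10 → B at (10,0); v=(1,1)
4. t=2 → R at (12,2); v=(-1,1)
5. t=9 → T at (3,11); v=(-1,-1)

Final position: (3,11)
Wall sequence: TLBRT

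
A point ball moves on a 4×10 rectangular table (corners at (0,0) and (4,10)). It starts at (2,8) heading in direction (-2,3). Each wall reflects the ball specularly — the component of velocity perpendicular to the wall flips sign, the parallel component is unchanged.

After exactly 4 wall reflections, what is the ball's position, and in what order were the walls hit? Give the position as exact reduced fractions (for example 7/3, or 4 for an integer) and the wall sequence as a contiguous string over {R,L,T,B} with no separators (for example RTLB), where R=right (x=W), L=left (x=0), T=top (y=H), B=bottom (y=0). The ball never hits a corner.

Final position: (2,0)
Wall sequence: TLRB

1. t=2/3 → T at (2/3,10); v=(-2,-3)
2. t=1/3 → L at (0,9); v=(2,-3)
3. t=2 → R at (4,3); v=(-2,-3)
4. t=1 → B at (2,0); v=(-2,3)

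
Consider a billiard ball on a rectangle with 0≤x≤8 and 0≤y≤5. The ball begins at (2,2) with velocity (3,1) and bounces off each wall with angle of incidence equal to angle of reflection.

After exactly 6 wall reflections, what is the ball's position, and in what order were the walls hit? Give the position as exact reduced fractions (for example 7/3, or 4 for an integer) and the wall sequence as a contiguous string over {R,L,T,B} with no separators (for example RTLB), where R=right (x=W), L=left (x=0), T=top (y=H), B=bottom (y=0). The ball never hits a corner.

1. t=2 → R at (8,4); v=(-3,1)
2. t=1 → T at (5,5); v=(-3,-1)
3. t=5/3 → L at (0,10/3); v=(3,-1)
4. t=8/3 → R at (8,2/3); v=(-3,-1)
5. t=2/3 → B at (6,0); v=(-3,1)
6. t=2 → L at (0,2); v=(3,1)

Final position: (0,2)
Wall sequence: RTLRBL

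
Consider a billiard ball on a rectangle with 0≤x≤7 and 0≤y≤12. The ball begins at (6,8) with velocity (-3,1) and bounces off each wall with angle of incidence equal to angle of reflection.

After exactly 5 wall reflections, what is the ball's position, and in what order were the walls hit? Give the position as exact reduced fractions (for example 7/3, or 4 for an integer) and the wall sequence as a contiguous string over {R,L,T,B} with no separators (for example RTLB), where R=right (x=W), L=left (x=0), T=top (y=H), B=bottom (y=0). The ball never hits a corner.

Final position: (7,7)
Wall sequence: LTRLR

1. t=2 → L at (0,10); v=(3,1)
2. t=2 → T at (6,12); v=(3,-1)
3. t=1/3 → R at (7,35/3); v=(-3,-1)
4. t=7/3 → L at (0,28/3); v=(3,-1)
5. t=7/3 → R at (7,7); v=(-3,-1)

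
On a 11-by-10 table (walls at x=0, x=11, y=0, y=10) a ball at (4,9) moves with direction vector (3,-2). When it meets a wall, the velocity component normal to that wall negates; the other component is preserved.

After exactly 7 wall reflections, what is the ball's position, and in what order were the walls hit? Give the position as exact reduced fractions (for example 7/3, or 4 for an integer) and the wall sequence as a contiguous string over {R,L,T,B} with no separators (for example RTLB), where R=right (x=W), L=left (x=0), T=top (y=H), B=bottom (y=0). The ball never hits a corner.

1. t=7/3 → R at (11,13/3); v=(-3,-2)
2. t=13/6 → B at (9/2,0); v=(-3,2)
3. t=3/2 → L at (0,3); v=(3,2)
4. t=7/2 → T at (21/2,10); v=(3,-2)
5. t=1/6 → R at (11,29/3); v=(-3,-2)
6. t=11/3 → L at (0,7/3); v=(3,-2)
7. t=7/6 → B at (7/2,0); v=(3,2)

Final position: (7/2,0)
Wall sequence: RBLTRLB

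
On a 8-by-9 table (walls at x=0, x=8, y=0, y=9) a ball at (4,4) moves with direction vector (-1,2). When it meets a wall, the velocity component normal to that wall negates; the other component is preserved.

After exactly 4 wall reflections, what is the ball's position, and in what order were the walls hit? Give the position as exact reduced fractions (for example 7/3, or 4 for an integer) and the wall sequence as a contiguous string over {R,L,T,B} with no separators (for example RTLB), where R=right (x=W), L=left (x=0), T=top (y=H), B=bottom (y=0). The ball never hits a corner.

1. t=5/2 → T at (3/2,9); v=(-1,-2)
2. t=3/2 → L at (0,6); v=(1,-2)
3. t=3 → B at (3,0); v=(1,2)
4. t=9/2 → T at (15/2,9); v=(1,-2)

Final position: (15/2,9)
Wall sequence: TLBT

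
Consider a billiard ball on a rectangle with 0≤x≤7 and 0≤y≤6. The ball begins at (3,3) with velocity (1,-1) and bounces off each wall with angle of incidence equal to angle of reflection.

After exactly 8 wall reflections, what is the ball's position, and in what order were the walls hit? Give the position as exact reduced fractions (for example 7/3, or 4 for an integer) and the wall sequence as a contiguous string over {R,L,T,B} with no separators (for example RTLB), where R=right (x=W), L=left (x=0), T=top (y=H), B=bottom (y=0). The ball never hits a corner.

Final position: (0,2)
Wall sequence: BRTLBRTL

1. t=3 → B at (6,0); v=(1,1)
2. t=1 → R at (7,1); v=(-1,1)
3. t=5 → T at (2,6); v=(-1,-1)
4. t=2 → L at (0,4); v=(1,-1)
5. t=4 → B at (4,0); v=(1,1)
6. t=3 → R at (7,3); v=(-1,1)
7. t=3 → T at (4,6); v=(-1,-1)
8. t=4 → L at (0,2); v=(1,-1)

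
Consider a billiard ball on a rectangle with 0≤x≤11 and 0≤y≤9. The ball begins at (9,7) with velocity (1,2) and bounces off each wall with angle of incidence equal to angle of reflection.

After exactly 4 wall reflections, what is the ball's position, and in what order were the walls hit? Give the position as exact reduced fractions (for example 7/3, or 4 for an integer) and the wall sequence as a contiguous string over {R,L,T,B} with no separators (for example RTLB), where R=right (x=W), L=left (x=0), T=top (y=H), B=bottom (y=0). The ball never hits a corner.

1. t=1 → T at (10,9); v=(1,-2)
2. t=1 → R at (11,7); v=(-1,-2)
3. t=7/2 → B at (15/2,0); v=(-1,2)
4. t=9/2 → T at (3,9); v=(-1,-2)

Final position: (3,9)
Wall sequence: TRBT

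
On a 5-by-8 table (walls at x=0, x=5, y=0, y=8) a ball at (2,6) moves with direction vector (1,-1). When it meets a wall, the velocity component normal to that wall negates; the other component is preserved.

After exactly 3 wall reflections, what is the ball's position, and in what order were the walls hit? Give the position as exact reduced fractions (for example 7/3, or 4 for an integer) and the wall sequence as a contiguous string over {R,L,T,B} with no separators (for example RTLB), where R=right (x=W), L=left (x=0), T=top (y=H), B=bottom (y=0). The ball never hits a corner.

Final position: (0,2)
Wall sequence: RBL

1. t=3 → R at (5,3); v=(-1,-1)
2. t=3 → B at (2,0); v=(-1,1)
3. t=2 → L at (0,2); v=(1,1)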